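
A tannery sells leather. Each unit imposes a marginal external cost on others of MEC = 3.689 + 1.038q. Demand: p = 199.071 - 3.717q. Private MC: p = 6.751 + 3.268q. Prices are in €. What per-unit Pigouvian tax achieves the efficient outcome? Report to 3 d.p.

tax = €28.094 per unit

Social marginal cost = private MC + MEC = 10.440 + 4.306q.
Set SMC = demand: 10.440 + 4.306q = 199.071 - 3.717q → q* = 23.5113.
The Pigouvian tax equals MEC at q*: 3.689 + 1.038×23.5113 = 28.0937.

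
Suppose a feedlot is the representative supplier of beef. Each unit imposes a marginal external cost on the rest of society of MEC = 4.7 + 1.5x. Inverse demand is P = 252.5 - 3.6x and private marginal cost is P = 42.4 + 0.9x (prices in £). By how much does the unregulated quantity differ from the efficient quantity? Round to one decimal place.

Market equilibrium (private): 42.4 + 0.9x = 252.5 - 3.6x → x_m = 46.6889.
Social marginal cost = private MC + MEC = 47.1 + 2.4x.
Set SMC = demand: 47.1 + 2.4x = 252.5 - 3.6x → x* = 34.2333.
Gap = |46.6889 − 34.2333| = 12.4556.

12.5 units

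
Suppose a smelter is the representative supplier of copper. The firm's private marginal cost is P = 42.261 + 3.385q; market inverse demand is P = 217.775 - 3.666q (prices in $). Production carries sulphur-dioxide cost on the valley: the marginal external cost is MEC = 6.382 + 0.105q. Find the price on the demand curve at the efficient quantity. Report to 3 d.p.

Social marginal cost = private MC + MEC = 48.643 + 3.490q.
Set SMC = demand: 48.643 + 3.490q = 217.775 - 3.666q → q* = 23.6350.
Consumer price on the demand curve at q*: 217.775 − 3.666×23.6350 = 131.1291.

P = $131.129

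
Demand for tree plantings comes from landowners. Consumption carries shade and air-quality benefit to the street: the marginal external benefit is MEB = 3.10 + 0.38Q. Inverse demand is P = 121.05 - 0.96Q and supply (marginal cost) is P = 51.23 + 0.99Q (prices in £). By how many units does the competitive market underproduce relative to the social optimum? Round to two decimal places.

Market equilibrium (private): 51.23 + 0.99Q = 121.05 - 0.96Q → Q_m = 35.8051.
Social marginal benefit = demand + MEB = 124.15 - 0.58Q.
Set SMB = MC: 124.15 - 0.58Q = 51.23 + 0.99Q → Q* = 46.4459.
Gap = |35.8051 − 46.4459| = 10.6408.

10.64 units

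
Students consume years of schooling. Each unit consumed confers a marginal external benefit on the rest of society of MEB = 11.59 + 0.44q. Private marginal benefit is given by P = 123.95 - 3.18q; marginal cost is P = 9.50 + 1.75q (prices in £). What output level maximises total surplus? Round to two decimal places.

Social marginal benefit = demand + MEB = 135.54 - 2.74q.
Set SMB = MC: 135.54 - 2.74q = 9.50 + 1.75q → q* = 28.0713.

q* = 28.07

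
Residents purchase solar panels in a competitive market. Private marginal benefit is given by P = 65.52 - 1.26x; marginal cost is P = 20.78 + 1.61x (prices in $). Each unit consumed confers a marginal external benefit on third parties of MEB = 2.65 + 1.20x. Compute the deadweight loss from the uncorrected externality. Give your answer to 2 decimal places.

Market equilibrium (private): 20.78 + 1.61x = 65.52 - 1.26x → x_m = 15.5889.
Social marginal benefit = demand + MEB = 68.17 - 0.06x.
Set SMB = MC: 68.17 - 0.06x = 20.78 + 1.61x → x* = 28.3772.
The loss is the area between SMB and MC from x* to x_m; with linear curves that's a triangle of height MEB(x_m).
DWL = ½ × 12.7883 × 21.3566 = 136.5573.

DWL = $136.56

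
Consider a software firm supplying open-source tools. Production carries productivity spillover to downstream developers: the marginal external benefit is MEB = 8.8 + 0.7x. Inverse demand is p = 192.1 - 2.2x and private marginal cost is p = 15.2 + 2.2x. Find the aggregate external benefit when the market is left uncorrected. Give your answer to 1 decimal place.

Market equilibrium (private): 15.2 + 2.2x = 192.1 - 2.2x → x_m = 40.2045.
Total external benefit = ∫₀^{x_m} (8.8 + 0.7x) dx = 8.8×40.2045 + ½×0.7×40.2045² = 919.5402.

919.5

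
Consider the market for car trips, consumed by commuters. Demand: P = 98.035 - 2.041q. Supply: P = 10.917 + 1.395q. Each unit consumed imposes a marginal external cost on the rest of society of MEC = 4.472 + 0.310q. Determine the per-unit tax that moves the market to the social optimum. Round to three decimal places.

tax = 11.311 per unit

Social marginal benefit = demand − MEC = 93.563 - 2.351q.
Set SMB = MC: 93.563 - 2.351q = 10.917 + 1.395q → q* = 22.0625.
The Pigouvian tax equals MEC at q*: 4.472 + 0.310×22.0625 = 11.3114.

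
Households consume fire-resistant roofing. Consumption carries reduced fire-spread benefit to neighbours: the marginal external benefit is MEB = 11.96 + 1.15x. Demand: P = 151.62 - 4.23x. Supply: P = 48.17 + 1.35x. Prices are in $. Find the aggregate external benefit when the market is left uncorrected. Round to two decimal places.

$419.36

Market equilibrium (private): 48.17 + 1.35x = 151.62 - 4.23x → x_m = 18.5394.
Total external benefit = ∫₀^{x_m} (11.96 + 1.15x) dx = 11.96×18.5394 + ½×1.15×18.5394² = 419.3641.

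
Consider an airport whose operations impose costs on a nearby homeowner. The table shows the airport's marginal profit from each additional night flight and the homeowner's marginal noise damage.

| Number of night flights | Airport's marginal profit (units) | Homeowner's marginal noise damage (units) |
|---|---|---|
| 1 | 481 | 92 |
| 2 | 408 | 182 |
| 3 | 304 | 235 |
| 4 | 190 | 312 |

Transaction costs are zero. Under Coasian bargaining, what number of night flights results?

3

Bargaining reaches the level where marginal profit last exceeds marginal noise damage.
That holds through level 3 (304 ≥ 235) but not at 4 (190 < 312).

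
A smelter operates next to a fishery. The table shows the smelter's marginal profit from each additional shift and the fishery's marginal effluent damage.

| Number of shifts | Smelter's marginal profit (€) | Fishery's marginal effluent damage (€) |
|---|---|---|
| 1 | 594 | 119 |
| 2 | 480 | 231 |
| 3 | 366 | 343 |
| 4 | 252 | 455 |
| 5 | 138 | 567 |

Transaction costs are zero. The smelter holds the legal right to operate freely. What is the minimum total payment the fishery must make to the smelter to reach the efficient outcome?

Left alone the smelter would choose level 5 (marginal profit stays positive).
Efficient level: k* = 3 (marginal profit ≥ marginal effluent damage through 3).
The fishery must at least cover the smelter's forgone profit from cutting 5→3: 252 + 138 = 390.

€390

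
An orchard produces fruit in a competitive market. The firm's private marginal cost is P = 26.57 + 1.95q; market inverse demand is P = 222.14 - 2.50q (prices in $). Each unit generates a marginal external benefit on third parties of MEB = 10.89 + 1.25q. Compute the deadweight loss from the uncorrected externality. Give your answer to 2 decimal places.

DWL = $677.03

Market equilibrium (private): 26.57 + 1.95q = 222.14 - 2.50q → q_m = 43.9483.
Social marginal cost = private MC − MEB = 15.68 + 0.70q.
Set SMC = demand: 15.68 + 0.70q = 222.14 - 2.50q → q* = 64.5188.
The loss is the area between SMC and demand from q* to q_m; with linear curves that's a triangle of height MEB(q_m).
DWL = ½ × 20.5705 × 65.8254 = 677.0307.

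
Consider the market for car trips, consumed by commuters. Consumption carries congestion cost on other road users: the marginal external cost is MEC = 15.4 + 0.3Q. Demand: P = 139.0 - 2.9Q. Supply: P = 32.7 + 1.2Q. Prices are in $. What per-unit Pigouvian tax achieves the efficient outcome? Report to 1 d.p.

tax = $21.6 per unit

Social marginal benefit = demand − MEC = 123.6 - 3.2Q.
Set SMB = MC: 123.6 - 3.2Q = 32.7 + 1.2Q → Q* = 20.6591.
The Pigouvian tax equals MEC at Q*: 15.4 + 0.3×20.6591 = 21.5977.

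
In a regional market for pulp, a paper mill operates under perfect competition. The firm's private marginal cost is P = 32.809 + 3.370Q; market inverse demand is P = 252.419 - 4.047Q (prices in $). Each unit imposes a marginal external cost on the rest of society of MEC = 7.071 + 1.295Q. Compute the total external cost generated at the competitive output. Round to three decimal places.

$777.024

Market equilibrium (private): 32.809 + 3.370Q = 252.419 - 4.047Q → Q_m = 29.6090.
Total external cost = ∫₀^{Q_m} (7.071 + 1.295Q) dQ = 7.071×29.6090 + ½×1.295×29.6090² = 777.0239.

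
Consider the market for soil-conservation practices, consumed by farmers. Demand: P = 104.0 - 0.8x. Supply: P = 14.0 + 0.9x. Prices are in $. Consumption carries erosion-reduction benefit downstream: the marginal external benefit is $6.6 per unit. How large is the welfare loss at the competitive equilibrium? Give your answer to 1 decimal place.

DWL = $12.8

Market equilibrium (private): 14.0 + 0.9x = 104.0 - 0.8x → x_m = 52.9412.
Social marginal benefit = demand + MEB = 110.6 - 0.8x.
Set SMB = MC: 110.6 - 0.8x = 14.0 + 0.9x → x* = 56.8235.
Height of the DWL triangle at x_m is SMB(x_m) − MC(x_m) = MEB(x_m) = 6.6000.
DWL = ½ × 3.8823 × 6.6000 = 12.8116.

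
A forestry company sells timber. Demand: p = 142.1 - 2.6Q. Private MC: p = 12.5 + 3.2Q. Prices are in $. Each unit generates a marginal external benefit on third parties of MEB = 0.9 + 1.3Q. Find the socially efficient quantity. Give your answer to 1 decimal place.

Social marginal cost = private MC − MEB = 11.6 + 1.9Q.
Set SMC = demand: 11.6 + 1.9Q = 142.1 - 2.6Q → Q* = 29.0000.

Q* = 29.0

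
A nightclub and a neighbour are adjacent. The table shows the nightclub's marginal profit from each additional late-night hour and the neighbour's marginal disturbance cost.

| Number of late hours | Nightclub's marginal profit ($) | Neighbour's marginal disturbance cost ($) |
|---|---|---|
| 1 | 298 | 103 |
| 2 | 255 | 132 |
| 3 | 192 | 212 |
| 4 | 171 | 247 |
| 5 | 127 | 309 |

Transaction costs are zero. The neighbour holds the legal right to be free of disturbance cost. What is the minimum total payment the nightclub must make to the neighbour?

$235

Efficient level: marginal profit ≥ marginal disturbance cost through level 2, so k* = 2.
With the neighbour holding the right, the nightclub must at least compensate total damage at k*: 103 + 132 = 235.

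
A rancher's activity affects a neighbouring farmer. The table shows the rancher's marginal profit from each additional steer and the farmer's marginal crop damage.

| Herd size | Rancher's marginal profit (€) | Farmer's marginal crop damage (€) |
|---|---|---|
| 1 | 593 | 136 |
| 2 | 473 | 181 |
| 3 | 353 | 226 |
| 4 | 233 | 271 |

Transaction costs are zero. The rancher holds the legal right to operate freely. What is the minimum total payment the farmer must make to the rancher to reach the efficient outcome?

€233

Left alone the rancher would choose level 4 (marginal profit stays positive).
Efficient level: k* = 3 (marginal profit ≥ marginal crop damage through 3).
The farmer must at least cover the rancher's forgone profit from cutting 4→3: 233 = 233.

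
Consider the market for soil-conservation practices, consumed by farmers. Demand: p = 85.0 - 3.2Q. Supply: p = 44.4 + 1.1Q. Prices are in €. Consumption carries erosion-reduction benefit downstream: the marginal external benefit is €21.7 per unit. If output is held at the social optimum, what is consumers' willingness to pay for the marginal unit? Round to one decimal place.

P = €38.6

Social marginal benefit = demand + MEB = 106.7 - 3.2Q.
Set SMB = MC: 106.7 - 3.2Q = 44.4 + 1.1Q → Q* = 14.4884.
Consumer price on the demand curve at Q*: 85.0 − 3.2×14.4884 = 38.6371.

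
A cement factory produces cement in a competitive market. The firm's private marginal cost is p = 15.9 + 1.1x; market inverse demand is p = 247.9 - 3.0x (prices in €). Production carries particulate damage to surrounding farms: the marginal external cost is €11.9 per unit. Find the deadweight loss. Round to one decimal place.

DWL = €17.3

Market equilibrium (private): 15.9 + 1.1x = 247.9 - 3.0x → x_m = 56.5854.
Social marginal cost = private MC + MEC = 27.8 + 1.1x.
Set SMC = demand: 27.8 + 1.1x = 247.9 - 3.0x → x* = 53.6829.
Height of the DWL triangle at x_m is SMC(x_m) − demand(x_m) = MEC(x_m) = 11.9000.
DWL = ½ × 2.9025 × 11.9000 = 17.2699.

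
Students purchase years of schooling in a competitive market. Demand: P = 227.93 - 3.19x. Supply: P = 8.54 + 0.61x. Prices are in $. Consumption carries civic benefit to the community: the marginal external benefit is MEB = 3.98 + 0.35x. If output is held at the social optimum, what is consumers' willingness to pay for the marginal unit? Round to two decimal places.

P = $21.39

Social marginal benefit = demand + MEB = 231.91 - 2.84x.
Set SMB = MC: 231.91 - 2.84x = 8.54 + 0.61x → x* = 64.7449.
Consumer price on the demand curve at x*: 227.93 − 3.19×64.7449 = 21.3938.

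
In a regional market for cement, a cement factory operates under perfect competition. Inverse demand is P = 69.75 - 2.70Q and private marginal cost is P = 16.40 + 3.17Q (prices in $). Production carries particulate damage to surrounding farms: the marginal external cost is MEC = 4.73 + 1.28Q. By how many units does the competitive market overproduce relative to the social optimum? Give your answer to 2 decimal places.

2.29 units

Market equilibrium (private): 16.40 + 3.17Q = 69.75 - 2.70Q → Q_m = 9.0886.
Social marginal cost = private MC + MEC = 21.13 + 4.45Q.
Set SMC = demand: 21.13 + 4.45Q = 69.75 - 2.70Q → Q* = 6.8000.
Gap = |9.0886 − 6.8000| = 2.2886.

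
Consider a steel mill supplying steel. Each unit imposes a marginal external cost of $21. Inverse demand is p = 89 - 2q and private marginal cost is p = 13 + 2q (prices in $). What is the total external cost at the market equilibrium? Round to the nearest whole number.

$399

Market equilibrium (private): 13 + 2q = 89 - 2q → q_m = 19.0000.
Total external cost = MEC × q_m = 21 × 19.0000 = 399.0000.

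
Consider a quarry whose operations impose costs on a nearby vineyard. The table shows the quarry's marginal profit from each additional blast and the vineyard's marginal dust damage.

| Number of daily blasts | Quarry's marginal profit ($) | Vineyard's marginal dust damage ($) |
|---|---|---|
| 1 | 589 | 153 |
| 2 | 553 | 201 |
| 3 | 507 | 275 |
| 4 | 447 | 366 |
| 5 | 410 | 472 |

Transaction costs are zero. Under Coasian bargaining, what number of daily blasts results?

Bargaining reaches the level where marginal profit last exceeds marginal dust damage.
That holds through level 4 (447 ≥ 366) but not at 5 (410 < 472).

4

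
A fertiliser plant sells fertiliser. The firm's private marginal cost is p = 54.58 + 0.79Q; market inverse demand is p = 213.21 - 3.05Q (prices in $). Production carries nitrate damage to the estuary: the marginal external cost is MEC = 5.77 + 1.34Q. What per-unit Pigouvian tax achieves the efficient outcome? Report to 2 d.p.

tax = $45.31 per unit

Social marginal cost = private MC + MEC = 60.35 + 2.13Q.
Set SMC = demand: 60.35 + 2.13Q = 213.21 - 3.05Q → Q* = 29.5097.
The Pigouvian tax equals MEC at Q*: 5.77 + 1.34×29.5097 = 45.3130.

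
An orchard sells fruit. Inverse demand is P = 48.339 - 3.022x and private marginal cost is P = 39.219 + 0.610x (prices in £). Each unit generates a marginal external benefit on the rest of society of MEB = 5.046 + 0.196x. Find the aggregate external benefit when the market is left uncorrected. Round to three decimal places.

£13.288

Market equilibrium (private): 39.219 + 0.610x = 48.339 - 3.022x → x_m = 2.5110.
Total external benefit = ∫₀^{x_m} (5.046 + 0.196x) dx = 5.046×2.5110 + ½×0.196×2.5110² = 13.2884.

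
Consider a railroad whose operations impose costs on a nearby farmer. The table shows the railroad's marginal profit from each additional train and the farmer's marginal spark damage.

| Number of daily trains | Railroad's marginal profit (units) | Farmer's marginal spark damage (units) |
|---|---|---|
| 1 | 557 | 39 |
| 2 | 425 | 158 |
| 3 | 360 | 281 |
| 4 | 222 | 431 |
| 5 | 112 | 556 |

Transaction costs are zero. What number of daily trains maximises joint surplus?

Bargaining reaches the level where marginal profit last exceeds marginal spark damage.
That holds through level 3 (360 ≥ 281) but not at 4 (222 < 431).

3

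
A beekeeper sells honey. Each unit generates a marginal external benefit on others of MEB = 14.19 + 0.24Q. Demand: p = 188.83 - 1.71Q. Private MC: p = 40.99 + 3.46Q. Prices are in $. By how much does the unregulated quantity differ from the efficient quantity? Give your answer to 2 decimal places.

4.27 units

Market equilibrium (private): 40.99 + 3.46Q = 188.83 - 1.71Q → Q_m = 28.5957.
Social marginal cost = private MC − MEB = 26.80 + 3.22Q.
Set SMC = demand: 26.80 + 3.22Q = 188.83 - 1.71Q → Q* = 32.8661.
Gap = |28.5957 − 32.8661| = 4.2704.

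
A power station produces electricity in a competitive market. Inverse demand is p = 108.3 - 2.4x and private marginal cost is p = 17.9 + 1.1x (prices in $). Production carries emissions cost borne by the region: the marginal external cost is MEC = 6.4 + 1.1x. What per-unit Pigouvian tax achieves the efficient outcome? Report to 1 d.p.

tax = $26.5 per unit

Social marginal cost = private MC + MEC = 24.3 + 2.2x.
Set SMC = demand: 24.3 + 2.2x = 108.3 - 2.4x → x* = 18.2609.
The Pigouvian tax equals MEC at x*: 6.4 + 1.1×18.2609 = 26.4870.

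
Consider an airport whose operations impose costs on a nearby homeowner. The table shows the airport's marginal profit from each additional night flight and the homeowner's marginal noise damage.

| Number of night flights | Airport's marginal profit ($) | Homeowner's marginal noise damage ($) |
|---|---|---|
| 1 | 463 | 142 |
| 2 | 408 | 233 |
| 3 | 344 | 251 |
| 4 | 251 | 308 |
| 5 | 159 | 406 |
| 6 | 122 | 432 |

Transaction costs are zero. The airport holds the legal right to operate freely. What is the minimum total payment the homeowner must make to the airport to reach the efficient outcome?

$532

Left alone the airport would choose level 6 (marginal profit stays positive).
Efficient level: k* = 3 (marginal profit ≥ marginal noise damage through 3).
The homeowner must at least cover the airport's forgone profit from cutting 6→3: 251 + 159 + 122 = 532.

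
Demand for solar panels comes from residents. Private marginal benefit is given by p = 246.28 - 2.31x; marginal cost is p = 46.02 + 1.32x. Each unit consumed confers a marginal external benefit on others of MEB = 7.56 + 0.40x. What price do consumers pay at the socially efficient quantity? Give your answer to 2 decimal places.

P = 97.65

Social marginal benefit = demand + MEB = 253.84 - 1.91x.
Set SMB = MC: 253.84 - 1.91x = 46.02 + 1.32x → x* = 64.3406.
Consumer price on the demand curve at x*: 246.28 − 2.31×64.3406 = 97.6532.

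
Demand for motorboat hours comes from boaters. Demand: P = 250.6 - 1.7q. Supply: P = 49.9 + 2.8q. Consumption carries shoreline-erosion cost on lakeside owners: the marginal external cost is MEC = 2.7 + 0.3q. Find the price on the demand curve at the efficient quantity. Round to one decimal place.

Social marginal benefit = demand − MEC = 247.9 - 2.0q.
Set SMB = MC: 247.9 - 2.0q = 49.9 + 2.8q → q* = 41.2500.
Consumer price on the demand curve at q*: 250.6 − 1.7×41.2500 = 180.4750.

P = 180.5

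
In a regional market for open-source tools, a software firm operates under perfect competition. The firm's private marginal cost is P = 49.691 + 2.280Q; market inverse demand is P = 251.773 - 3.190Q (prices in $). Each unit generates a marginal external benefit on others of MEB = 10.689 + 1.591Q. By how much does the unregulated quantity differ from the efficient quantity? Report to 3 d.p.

Market equilibrium (private): 49.691 + 2.280Q = 251.773 - 3.190Q → Q_m = 36.9437.
Social marginal cost = private MC − MEB = 39.002 + 0.689Q.
Set SMC = demand: 39.002 + 0.689Q = 251.773 - 3.190Q → Q* = 54.8520.
Gap = |36.9437 − 54.8520| = 17.9083.

17.908 units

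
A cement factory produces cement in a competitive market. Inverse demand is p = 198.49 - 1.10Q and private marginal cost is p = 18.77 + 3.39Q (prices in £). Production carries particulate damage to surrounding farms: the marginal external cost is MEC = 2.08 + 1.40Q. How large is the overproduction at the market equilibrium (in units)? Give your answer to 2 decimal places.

Market equilibrium (private): 18.77 + 3.39Q = 198.49 - 1.10Q → Q_m = 40.0267.
Social marginal cost = private MC + MEC = 20.85 + 4.79Q.
Set SMC = demand: 20.85 + 4.79Q = 198.49 - 1.10Q → Q* = 30.1596.
Gap = |40.0267 − 30.1596| = 9.8671.

9.87 units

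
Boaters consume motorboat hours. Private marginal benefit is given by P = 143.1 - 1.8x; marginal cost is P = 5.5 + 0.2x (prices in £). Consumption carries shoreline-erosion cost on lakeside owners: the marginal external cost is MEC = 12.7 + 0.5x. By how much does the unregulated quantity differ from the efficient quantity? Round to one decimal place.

Market equilibrium (private): 5.5 + 0.2x = 143.1 - 1.8x → x_m = 68.8000.
Social marginal benefit = demand − MEC = 130.4 - 2.3x.
Set SMB = MC: 130.4 - 2.3x = 5.5 + 0.2x → x* = 49.9600.
Gap = |68.8000 − 49.9600| = 18.8400.

18.8 units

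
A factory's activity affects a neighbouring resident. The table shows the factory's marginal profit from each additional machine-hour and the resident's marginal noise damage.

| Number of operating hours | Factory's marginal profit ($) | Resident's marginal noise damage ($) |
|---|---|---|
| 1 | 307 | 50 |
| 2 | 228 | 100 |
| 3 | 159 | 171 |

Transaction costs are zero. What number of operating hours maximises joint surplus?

Bargaining reaches the level where marginal profit last exceeds marginal noise damage.
That holds through level 2 (228 ≥ 100) but not at 3 (159 < 171).

2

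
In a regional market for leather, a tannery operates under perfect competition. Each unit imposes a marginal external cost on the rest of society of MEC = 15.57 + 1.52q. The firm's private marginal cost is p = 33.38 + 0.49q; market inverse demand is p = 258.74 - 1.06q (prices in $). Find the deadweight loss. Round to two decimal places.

DWL = $9114.74

Market equilibrium (private): 33.38 + 0.49q = 258.74 - 1.06q → q_m = 145.3935.
Social marginal cost = private MC + MEC = 48.95 + 2.01q.
Set SMC = demand: 48.95 + 2.01q = 258.74 - 1.06q → q* = 68.3355.
Height of the DWL triangle at q_m is SMC(q_m) − demand(q_m) = MEC(q_m) = 236.5682.
DWL = ½ × 77.0580 × 236.5682 = 9114.7362.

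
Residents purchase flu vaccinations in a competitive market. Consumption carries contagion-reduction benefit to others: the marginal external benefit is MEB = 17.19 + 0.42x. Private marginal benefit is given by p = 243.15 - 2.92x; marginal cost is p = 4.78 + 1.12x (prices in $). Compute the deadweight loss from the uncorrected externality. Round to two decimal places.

DWL = $243.31

Market equilibrium (private): 4.78 + 1.12x = 243.15 - 2.92x → x_m = 59.0025.
Social marginal benefit = demand + MEB = 260.34 - 2.50x.
Set SMB = MC: 260.34 - 2.50x = 4.78 + 1.12x → x* = 70.5967.
Between x* and x_m the wedge SMB − MC runs linearly from 0 to MEB(x_m), so the loss is a triangle.
DWL = ½ × 11.5942 × 41.9710 = 243.3101.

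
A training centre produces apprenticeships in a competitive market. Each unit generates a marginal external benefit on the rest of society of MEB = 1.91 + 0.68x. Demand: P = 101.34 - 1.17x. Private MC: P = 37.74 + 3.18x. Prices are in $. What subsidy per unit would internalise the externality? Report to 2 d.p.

Social marginal cost = private MC − MEB = 35.83 + 2.50x.
Set SMC = demand: 35.83 + 2.50x = 101.34 - 1.17x → x* = 17.8501.
The Pigouvian subsidy equals MEB at x*: 1.91 + 0.68×17.8501 = 14.0481.

subsidy = $14.05 per unit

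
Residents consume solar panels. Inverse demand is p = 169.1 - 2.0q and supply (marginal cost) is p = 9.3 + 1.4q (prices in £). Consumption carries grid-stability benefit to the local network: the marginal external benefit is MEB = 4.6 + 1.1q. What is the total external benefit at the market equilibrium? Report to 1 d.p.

Market equilibrium (private): 9.3 + 1.4q = 169.1 - 2.0q → q_m = 47.0000.
Total external benefit = ∫₀^{q_m} (4.6 + 1.1q) dq = 4.6×47.0000 + ½×1.1×47.0000² = 1431.1500.

£1431.2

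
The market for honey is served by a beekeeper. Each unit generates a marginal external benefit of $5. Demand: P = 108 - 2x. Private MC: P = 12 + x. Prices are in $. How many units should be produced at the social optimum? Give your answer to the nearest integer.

x* = 34

Social marginal cost = private MC − MEB = 7 + x.
Set SMC = demand: 7 + x = 108 - 2x → x* = 33.6667.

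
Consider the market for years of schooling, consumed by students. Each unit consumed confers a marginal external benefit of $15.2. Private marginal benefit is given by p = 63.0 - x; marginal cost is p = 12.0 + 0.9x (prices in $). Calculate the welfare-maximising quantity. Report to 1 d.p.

Social marginal benefit = demand + MEB = 78.2 - x.
Set SMB = MC: 78.2 - x = 12.0 + 0.9x → x* = 34.8421.

x* = 34.8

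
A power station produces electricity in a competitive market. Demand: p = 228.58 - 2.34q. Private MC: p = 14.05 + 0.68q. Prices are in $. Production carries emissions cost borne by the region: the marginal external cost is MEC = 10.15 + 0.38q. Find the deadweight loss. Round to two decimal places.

DWL = $202.89

Market equilibrium (private): 14.05 + 0.68q = 228.58 - 2.34q → q_m = 71.0364.
Social marginal cost = private MC + MEC = 24.20 + 1.06q.
Set SMC = demand: 24.20 + 1.06q = 228.58 - 2.34q → q* = 60.1118.
Height of the DWL triangle at q_m is SMC(q_m) − demand(q_m) = MEC(q_m) = 37.1438.
DWL = ½ × 10.9246 × 37.1438 = 202.8906.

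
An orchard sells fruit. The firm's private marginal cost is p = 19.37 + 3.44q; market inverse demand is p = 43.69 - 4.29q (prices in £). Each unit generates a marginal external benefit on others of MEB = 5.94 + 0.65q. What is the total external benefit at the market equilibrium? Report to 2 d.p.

£21.91

Market equilibrium (private): 19.37 + 3.44q = 43.69 - 4.29q → q_m = 3.1462.
Total external benefit = ∫₀^{q_m} (5.94 + 0.65q) dq = 5.94×3.1462 + ½×0.65×3.1462² = 21.9055.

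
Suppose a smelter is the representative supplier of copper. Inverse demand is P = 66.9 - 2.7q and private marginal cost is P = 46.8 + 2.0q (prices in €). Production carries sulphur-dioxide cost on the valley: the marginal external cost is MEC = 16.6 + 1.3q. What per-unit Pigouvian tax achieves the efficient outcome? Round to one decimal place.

tax = €17.4 per unit

Social marginal cost = private MC + MEC = 63.4 + 3.3q.
Set SMC = demand: 63.4 + 3.3q = 66.9 - 2.7q → q* = 0.5833.
The Pigouvian tax equals MEC at q*: 16.6 + 1.3×0.5833 = 17.3583.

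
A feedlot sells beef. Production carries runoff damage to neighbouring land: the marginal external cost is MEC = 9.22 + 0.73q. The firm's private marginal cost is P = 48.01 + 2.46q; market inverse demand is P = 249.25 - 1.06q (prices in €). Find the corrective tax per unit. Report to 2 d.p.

Social marginal cost = private MC + MEC = 57.23 + 3.19q.
Set SMC = demand: 57.23 + 3.19q = 249.25 - 1.06q → q* = 45.1812.
The Pigouvian tax equals MEC at q*: 9.22 + 0.73×45.1812 = 42.2023.

tax = €42.20 per unit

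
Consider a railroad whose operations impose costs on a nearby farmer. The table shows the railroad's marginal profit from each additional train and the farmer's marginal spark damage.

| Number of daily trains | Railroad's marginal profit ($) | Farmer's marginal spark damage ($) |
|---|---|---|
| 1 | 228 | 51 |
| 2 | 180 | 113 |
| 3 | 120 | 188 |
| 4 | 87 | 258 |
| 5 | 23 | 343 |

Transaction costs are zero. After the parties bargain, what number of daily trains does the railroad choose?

2

Bargaining reaches the level where marginal profit last exceeds marginal spark damage.
That holds through level 2 (180 ≥ 113) but not at 3 (120 < 188).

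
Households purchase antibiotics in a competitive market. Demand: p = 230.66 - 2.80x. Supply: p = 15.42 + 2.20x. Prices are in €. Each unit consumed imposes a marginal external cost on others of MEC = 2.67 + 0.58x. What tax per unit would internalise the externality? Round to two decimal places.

tax = €24.77 per unit

Social marginal benefit = demand − MEC = 227.99 - 3.38x.
Set SMB = MC: 227.99 - 3.38x = 15.42 + 2.20x → x* = 38.0950.
The Pigouvian tax equals MEC at x*: 2.67 + 0.58×38.0950 = 24.7651.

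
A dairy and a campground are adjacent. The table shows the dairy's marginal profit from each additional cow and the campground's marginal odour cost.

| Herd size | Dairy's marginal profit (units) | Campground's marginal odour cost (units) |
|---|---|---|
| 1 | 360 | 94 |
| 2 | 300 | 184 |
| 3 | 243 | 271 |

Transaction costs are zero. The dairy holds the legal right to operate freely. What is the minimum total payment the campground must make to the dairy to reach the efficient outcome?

Left alone the dairy would choose level 3 (marginal profit stays positive).
Efficient level: k* = 2 (marginal profit ≥ marginal odour cost through 2).
The campground must at least cover the dairy's forgone profit from cutting 3→2: 243 = 243.

243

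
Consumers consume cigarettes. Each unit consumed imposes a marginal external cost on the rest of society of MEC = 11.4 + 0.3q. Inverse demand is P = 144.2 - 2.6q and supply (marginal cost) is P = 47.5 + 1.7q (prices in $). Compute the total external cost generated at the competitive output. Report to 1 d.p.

$332.2

Market equilibrium (private): 47.5 + 1.7q = 144.2 - 2.6q → q_m = 22.4884.
Total external cost = ∫₀^{q_m} (11.4 + 0.3q) dq = 11.4×22.4884 + ½×0.3×22.4884² = 332.2270.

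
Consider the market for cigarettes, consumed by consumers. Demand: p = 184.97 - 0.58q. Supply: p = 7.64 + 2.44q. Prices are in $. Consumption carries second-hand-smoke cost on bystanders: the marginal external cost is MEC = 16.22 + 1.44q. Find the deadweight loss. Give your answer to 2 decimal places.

Market equilibrium (private): 7.64 + 2.44q = 184.97 - 0.58q → q_m = 58.7185.
Social marginal benefit = demand − MEC = 168.75 - 2.02q.
Set SMB = MC: 168.75 - 2.02q = 7.64 + 2.44q → q* = 36.1233.
The welfare-loss triangle has base |q_m − q*| and height MEC(q_m) (the vertical gap between SMB and MC is zero at q* and MEC at q_m).
DWL = ½ × 22.5952 × 100.7747 = 1138.5123.

DWL = $1138.51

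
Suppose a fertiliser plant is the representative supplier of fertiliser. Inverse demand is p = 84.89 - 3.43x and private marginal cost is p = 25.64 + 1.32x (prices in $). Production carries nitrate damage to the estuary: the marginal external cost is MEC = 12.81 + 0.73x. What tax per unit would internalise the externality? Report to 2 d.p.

Social marginal cost = private MC + MEC = 38.45 + 2.05x.
Set SMC = demand: 38.45 + 2.05x = 84.89 - 3.43x → x* = 8.4745.
The Pigouvian tax equals MEC at x*: 12.81 + 0.73×8.4745 = 18.9964.

tax = $19.00 per unit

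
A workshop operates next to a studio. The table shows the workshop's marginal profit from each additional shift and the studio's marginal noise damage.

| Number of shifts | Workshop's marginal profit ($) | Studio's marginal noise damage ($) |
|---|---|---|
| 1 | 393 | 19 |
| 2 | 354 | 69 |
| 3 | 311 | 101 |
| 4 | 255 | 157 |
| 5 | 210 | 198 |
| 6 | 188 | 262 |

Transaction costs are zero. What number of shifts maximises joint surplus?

Bargaining reaches the level where marginal profit last exceeds marginal noise damage.
That holds through level 5 (210 ≥ 198) but not at 6 (188 < 262).

5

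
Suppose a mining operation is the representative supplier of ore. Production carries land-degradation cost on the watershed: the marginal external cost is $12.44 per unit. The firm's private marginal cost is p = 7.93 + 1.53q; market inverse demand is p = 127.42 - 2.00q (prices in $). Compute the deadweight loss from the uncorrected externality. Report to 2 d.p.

DWL = $21.92

Market equilibrium (private): 7.93 + 1.53q = 127.42 - 2.00q → q_m = 33.8499.
Social marginal cost = private MC + MEC = 20.37 + 1.53q.
Set SMC = demand: 20.37 + 1.53q = 127.42 - 2.00q → q* = 30.3258.
Height of the DWL triangle at q_m is SMC(q_m) − demand(q_m) = MEC(q_m) = 12.4400.
DWL = ½ × 3.5241 × 12.4400 = 21.9199.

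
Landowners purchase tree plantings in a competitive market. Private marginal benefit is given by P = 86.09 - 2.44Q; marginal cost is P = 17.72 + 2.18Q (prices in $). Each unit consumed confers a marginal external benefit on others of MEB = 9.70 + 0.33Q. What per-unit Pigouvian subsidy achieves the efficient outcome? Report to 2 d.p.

subsidy = $15.71 per unit

Social marginal benefit = demand + MEB = 95.79 - 2.11Q.
Set SMB = MC: 95.79 - 2.11Q = 17.72 + 2.18Q → Q* = 18.1981.
The Pigouvian subsidy equals MEB at Q*: 9.70 + 0.33×18.1981 = 15.7054.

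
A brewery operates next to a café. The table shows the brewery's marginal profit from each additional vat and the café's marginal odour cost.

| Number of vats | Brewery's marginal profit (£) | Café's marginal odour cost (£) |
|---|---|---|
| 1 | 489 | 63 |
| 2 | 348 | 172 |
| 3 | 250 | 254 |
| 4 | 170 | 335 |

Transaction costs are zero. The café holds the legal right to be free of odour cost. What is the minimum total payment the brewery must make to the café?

Efficient level: marginal profit ≥ marginal odour cost through level 2, so k* = 2.
With the café holding the right, the brewery must at least compensate total damage at k*: 63 + 172 = 235.

£235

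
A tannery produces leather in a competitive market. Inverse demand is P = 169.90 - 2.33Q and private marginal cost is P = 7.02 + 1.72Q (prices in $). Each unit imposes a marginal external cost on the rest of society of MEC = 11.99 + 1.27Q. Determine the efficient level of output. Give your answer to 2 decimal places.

Social marginal cost = private MC + MEC = 19.01 + 2.99Q.
Set SMC = demand: 19.01 + 2.99Q = 169.90 - 2.33Q → Q* = 28.3628.

Q* = 28.36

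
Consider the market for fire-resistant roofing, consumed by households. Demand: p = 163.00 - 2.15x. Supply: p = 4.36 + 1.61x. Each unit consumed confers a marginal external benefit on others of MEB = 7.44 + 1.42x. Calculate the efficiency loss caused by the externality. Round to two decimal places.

Market equilibrium (private): 4.36 + 1.61x = 163.00 - 2.15x → x_m = 42.1915.
Social marginal benefit = demand + MEB = 170.44 - 0.73x.
Set SMB = MC: 170.44 - 0.73x = 4.36 + 1.61x → x* = 70.9744.
The welfare-loss triangle has base |x_m − x*| and height MEB(x_m) (the vertical gap between SMB and MC is zero at x* and MEB at x_m).
DWL = ½ × 28.7829 × 67.3519 = 969.2915.

DWL = 969.29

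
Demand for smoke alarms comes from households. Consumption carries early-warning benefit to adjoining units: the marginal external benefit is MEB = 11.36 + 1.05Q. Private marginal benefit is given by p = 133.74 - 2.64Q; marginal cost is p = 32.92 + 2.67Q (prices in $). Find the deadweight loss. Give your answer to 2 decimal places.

DWL = $114.96

Market equilibrium (private): 32.92 + 2.67Q = 133.74 - 2.64Q → Q_m = 18.9868.
Social marginal benefit = demand + MEB = 145.10 - 1.59Q.
Set SMB = MC: 145.10 - 1.59Q = 32.92 + 2.67Q → Q* = 26.3333.
Height of the DWL triangle at Q_m is SMB(Q_m) − MC(Q_m) = MEB(Q_m) = 31.2962.
DWL = ½ × 7.3465 × 31.2962 = 114.9588.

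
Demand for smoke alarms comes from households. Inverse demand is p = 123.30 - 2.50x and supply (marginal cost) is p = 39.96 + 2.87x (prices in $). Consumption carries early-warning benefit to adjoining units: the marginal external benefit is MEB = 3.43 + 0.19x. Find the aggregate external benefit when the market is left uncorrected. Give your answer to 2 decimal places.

Market equilibrium (private): 39.96 + 2.87x = 123.30 - 2.50x → x_m = 15.5196.
Total external benefit = ∫₀^{x_m} (3.43 + 0.19x) dx = 3.43×15.5196 + ½×0.19×15.5196² = 76.1137.

$76.11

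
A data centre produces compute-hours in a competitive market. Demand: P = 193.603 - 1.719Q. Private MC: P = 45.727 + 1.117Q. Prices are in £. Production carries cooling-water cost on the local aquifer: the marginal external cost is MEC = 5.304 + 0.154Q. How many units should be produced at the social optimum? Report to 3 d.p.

Social marginal cost = private MC + MEC = 51.031 + 1.271Q.
Set SMC = demand: 51.031 + 1.271Q = 193.603 - 1.719Q → Q* = 47.6829.

Q* = 47.683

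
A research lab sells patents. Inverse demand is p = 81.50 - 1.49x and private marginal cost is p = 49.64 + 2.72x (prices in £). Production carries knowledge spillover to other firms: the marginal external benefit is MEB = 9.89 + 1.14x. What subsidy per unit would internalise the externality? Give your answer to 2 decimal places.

Social marginal cost = private MC − MEB = 39.75 + 1.58x.
Set SMC = demand: 39.75 + 1.58x = 81.50 - 1.49x → x* = 13.5993.
The Pigouvian subsidy equals MEB at x*: 9.89 + 1.14×13.5993 = 25.3932.

subsidy = £25.39 per unit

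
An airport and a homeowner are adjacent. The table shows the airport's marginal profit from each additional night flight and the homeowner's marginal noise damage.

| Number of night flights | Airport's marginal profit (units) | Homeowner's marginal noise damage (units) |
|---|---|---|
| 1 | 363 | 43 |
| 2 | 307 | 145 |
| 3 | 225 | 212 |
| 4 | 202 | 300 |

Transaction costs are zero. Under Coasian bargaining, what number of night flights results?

Bargaining reaches the level where marginal profit last exceeds marginal noise damage.
That holds through level 3 (225 ≥ 212) but not at 4 (202 < 300).

3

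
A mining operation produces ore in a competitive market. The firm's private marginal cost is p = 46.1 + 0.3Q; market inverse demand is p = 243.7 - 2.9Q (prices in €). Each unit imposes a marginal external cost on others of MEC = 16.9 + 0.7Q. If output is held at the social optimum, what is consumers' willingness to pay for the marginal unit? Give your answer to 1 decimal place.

P = €109.3

Social marginal cost = private MC + MEC = 63.0 + Q.
Set SMC = demand: 63.0 + Q = 243.7 - 2.9Q → Q* = 46.3333.
Consumer price on the demand curve at Q*: 243.7 − 2.9×46.3333 = 109.3334.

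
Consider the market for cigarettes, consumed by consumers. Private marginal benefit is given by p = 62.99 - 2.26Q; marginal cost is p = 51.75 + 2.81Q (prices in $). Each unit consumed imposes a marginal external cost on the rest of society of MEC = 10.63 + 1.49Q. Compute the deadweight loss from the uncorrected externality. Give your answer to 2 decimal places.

Market equilibrium (private): 51.75 + 2.81Q = 62.99 - 2.26Q → Q_m = 2.2170.
Social marginal benefit = demand − MEC = 52.36 - 3.75Q.
Set SMB = MC: 52.36 - 3.75Q = 51.75 + 2.81Q → Q* = 0.0930.
The welfare-loss triangle has base |Q_m − Q*| and height MEC(Q_m) (the vertical gap between SMB and MC is zero at Q* and MEC at Q_m).
DWL = ½ × 2.1240 × 13.9333 = 14.7972.

DWL = $14.80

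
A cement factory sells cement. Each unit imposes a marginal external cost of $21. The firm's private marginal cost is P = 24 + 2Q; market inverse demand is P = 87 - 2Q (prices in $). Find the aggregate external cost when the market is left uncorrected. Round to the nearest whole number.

Market equilibrium (private): 24 + 2Q = 87 - 2Q → Q_m = 15.7500.
Total external cost = MEC × Q_m = 21 × 15.7500 = 330.7500.

$331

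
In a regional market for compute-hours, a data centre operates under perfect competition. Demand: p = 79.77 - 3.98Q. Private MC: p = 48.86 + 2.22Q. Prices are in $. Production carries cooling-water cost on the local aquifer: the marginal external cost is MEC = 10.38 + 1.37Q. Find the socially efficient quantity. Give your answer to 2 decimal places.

Q* = 2.71

Social marginal cost = private MC + MEC = 59.24 + 3.59Q.
Set SMC = demand: 59.24 + 3.59Q = 79.77 - 3.98Q → Q* = 2.7120.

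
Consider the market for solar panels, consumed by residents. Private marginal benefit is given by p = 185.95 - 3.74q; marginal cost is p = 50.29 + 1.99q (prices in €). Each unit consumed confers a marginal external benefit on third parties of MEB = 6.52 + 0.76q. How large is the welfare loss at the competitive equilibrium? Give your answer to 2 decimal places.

DWL = €60.45

Market equilibrium (private): 50.29 + 1.99q = 185.95 - 3.74q → q_m = 23.6754.
Social marginal benefit = demand + MEB = 192.47 - 2.98q.
Set SMB = MC: 192.47 - 2.98q = 50.29 + 1.99q → q* = 28.6076.
Height of the DWL triangle at q_m is SMB(q_m) − MC(q_m) = MEB(q_m) = 24.5133.
DWL = ½ × 4.9322 × 24.5133 = 60.4522.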